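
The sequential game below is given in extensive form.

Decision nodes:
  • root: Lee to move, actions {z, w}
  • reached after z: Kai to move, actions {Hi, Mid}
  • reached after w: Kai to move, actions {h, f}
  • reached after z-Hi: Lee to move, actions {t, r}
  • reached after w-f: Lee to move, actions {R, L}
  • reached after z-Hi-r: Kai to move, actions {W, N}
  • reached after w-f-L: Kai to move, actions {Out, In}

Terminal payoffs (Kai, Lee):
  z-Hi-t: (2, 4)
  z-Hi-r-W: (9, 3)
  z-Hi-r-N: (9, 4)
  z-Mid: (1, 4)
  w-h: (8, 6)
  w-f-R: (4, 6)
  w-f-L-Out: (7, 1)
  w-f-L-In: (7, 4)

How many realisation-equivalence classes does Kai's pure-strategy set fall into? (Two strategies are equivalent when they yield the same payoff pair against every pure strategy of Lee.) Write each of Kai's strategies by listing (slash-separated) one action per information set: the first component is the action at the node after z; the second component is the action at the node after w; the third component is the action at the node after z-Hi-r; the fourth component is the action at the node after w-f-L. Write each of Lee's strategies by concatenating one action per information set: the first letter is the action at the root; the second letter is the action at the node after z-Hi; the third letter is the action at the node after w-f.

Kai has 16 pure strategies: Hi/h/W/Out, Hi/h/W/In, Hi/h/N/Out, Hi/h/N/In, Hi/f/W/Out, Hi/f/W/In, Hi/f/N/Out, Hi/f/N/In, Mid/h/W/Out, Mid/h/W/In, Mid/h/N/Out, Mid/h/N/In, Mid/f/W/Out, Mid/f/W/In, Mid/f/N/Out, Mid/f/N/In. Columns: ztR, ztL, zrR, zrL, wtR, wtL, wrR, wrL.
{Hi/h/W/Out, Hi/h/W/In} → row (2,4) (2,4) (9,3) (9,3) (8,6) (8,6) (8,6) (8,6)
{Hi/h/N/Out, Hi/h/N/In} → row (2,4) (2,4) (9,4) (9,4) (8,6) (8,6) (8,6) (8,6)
{Hi/f/W/Out} → row (2,4) (2,4) (9,3) (9,3) (4,6) (7,1) (4,6) (7,1)
{Hi/f/W/In} → row (2,4) (2,4) (9,3) (9,3) (4,6) (7,4) (4,6) (7,4)
{Hi/f/N/Out} → row (2,4) (2,4) (9,4) (9,4) (4,6) (7,1) (4,6) (7,1)
{Hi/f/N/In} → row (2,4) (2,4) (9,4) (9,4) (4,6) (7,4) (4,6) (7,4)
{Mid/h/W/Out, Mid/h/W/In, Mid/h/N/Out, Mid/h/N/In} → row (1,4) (1,4) (1,4) (1,4) (8,6) (8,6) (8,6) (8,6)
{Mid/f/W/Out, Mid/f/N/Out} → row (1,4) (1,4) (1,4) (1,4) (4,6) (7,1) (4,6) (7,1)
{Mid/f/W/In, Mid/f/N/In} → row (1,4) (1,4) (1,4) (1,4) (4,6) (7,4) (4,6) (7,4)
That's 9 distinct rows out of 16 strategies.

9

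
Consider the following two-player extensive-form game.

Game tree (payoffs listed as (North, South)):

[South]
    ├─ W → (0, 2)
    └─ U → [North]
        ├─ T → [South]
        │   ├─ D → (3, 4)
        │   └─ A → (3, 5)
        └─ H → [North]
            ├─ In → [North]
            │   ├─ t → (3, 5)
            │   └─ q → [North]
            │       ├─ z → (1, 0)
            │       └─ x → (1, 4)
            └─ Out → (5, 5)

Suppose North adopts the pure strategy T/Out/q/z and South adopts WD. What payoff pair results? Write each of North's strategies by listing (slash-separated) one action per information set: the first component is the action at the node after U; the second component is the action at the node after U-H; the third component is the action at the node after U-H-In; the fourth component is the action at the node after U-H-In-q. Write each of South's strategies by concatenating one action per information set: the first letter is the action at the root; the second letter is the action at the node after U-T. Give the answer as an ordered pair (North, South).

Trace the play path from the root:
  South plays W
→ terminal payoff (0, 2).
(North's choice at the node after U is never reached on this path, so it doesn't affect the outcome.)

(0, 2)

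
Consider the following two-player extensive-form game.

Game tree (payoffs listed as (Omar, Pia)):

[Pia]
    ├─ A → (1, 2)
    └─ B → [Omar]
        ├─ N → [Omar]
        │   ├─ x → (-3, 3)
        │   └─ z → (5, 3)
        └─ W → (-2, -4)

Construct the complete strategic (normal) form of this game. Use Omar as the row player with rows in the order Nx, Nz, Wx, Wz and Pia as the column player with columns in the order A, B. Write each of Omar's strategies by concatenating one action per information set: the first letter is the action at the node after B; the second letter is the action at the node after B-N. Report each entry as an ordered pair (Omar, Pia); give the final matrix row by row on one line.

Nx: (1,2) (-3,3) | Nz: (1,2) (5,3) | Wx: (1,2) (-2,-4) | Wz: (1,2) (-2,-4)

            A        B
  Nx    (1,2)   (-3,3)
  Nz    (1,2)    (5,3)
  Wx    (1,2)  (-2,-4)
  Wz    (1,2)  (-2,-4)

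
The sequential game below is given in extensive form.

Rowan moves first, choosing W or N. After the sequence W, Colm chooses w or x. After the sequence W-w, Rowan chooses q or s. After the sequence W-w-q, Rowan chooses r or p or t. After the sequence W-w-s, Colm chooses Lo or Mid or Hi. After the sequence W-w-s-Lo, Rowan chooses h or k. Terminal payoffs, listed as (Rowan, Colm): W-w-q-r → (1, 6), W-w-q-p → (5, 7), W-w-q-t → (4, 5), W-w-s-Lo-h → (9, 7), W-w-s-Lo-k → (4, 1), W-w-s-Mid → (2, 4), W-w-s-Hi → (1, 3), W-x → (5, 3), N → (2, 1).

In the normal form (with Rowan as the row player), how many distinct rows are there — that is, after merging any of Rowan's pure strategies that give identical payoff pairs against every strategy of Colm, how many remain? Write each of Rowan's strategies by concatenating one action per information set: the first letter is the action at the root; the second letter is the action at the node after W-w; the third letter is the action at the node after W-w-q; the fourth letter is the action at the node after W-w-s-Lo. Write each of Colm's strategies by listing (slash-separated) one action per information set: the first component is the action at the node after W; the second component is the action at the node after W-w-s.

Rowan has 24 pure strategies: Wqrh, Wqrk, Wqph, Wqpk, Wqth, Wqtk, Wsrh, Wsrk, Wsph, Wspk, Wsth, Wstk, Nqrh, Nqrk, Nqph, Nqpk, Nqth, Nqtk, Nsrh, Nsrk, Nsph, Nspk, Nsth, Nstk. Columns: w/Lo, w/Mid, w/Hi, x/Lo, x/Mid, x/Hi.
{Wqrh, Wqrk} → row (1,6) (1,6) (1,6) (5,3) (5,3) (5,3)
{Wqph, Wqpk} → row (5,7) (5,7) (5,7) (5,3) (5,3) (5,3)
{Wqth, Wqtk} → row (4,5) (4,5) (4,5) (5,3) (5,3) (5,3)
{Wsrh, Wsph, Wsth} → row (9,7) (2,4) (1,3) (5,3) (5,3) (5,3)
{Wsrk, Wspk, Wstk} → row (4,1) (2,4) (1,3) (5,3) (5,3) (5,3)
{Nqrh, Nqrk, Nqph, Nqpk, Nqth, Nqtk, Nsrh, Nsrk, Nsph, Nspk, Nsth, Nstk} → row (2,1) (2,1) (2,1) (2,1) (2,1) (2,1)
That's 6 distinct rows out of 24 strategies.

6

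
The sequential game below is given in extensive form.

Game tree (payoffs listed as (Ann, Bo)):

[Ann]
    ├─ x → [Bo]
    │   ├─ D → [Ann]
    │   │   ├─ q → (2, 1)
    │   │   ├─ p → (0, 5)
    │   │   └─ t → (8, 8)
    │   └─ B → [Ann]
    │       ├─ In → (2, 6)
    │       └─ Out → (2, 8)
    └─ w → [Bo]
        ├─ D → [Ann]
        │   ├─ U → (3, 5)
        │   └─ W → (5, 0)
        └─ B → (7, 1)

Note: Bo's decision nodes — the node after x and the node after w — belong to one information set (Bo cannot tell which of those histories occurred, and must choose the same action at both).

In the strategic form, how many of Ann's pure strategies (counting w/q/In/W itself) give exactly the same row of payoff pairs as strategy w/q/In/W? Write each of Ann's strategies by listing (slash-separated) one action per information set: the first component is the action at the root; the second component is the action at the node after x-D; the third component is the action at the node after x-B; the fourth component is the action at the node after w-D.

Row for w/q/In/W (columns D, B): (5,0) (7,1).
Under w/q/In/W, Ann's choice at the node after x-D and at the node after x-B can never be reached regardless of what Bo does, so varying those choices leaves every outcome unchanged.
Holding the reachable choices fixed and varying the unreachable ones freely already gives 3 × 2 = 6 equivalent strategies.
No other strategy reproduces this row, so those 6 are the full class: w/q/In/W, w/q/Out/W, w/p/In/W, w/p/Out/W, w/t/In/W, w/t/Out/W.

6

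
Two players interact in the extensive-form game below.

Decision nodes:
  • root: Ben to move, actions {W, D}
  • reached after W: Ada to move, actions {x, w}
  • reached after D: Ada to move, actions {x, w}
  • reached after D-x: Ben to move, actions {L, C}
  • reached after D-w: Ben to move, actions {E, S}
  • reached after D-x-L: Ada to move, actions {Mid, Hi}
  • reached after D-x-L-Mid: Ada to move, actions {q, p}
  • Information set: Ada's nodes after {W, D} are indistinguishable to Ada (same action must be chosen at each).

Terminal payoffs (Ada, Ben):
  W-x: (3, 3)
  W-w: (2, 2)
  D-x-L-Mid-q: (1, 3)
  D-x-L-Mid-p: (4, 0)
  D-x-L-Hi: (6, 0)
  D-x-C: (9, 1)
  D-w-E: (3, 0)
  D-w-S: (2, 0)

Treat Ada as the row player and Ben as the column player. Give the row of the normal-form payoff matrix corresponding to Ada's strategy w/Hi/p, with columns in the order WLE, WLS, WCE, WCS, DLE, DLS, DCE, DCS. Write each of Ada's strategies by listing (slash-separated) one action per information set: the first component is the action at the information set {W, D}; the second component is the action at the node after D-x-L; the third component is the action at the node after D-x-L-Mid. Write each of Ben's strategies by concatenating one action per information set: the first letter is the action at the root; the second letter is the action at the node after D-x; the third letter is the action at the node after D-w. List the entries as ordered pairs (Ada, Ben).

(2,2) (2,2) (2,2) (2,2) (3,0) (2,0) (3,0) (2,0)

vs WLE: Ben plays W → Ada plays w at [W] → (2, 2)
vs WLS: Ben plays W → Ada plays w at [W] → (2, 2)
vs WCE: Ben plays W → Ada plays w at [W] → (2, 2)
vs WCS: Ben plays W → Ada plays w at [W] → (2, 2)
vs DLE: Ben plays D → Ada plays w at [D] → Ben plays E at [D-w] → (3, 0)
vs DLS: Ben plays D → Ada plays w at [D] → Ben plays S at [D-w] → (2, 0)
vs DCE: Ben plays D → Ada plays w at [D] → Ben plays E at [D-w] → (3, 0)
vs DCS: Ben plays D → Ada plays w at [D] → Ben plays S at [D-w] → (2, 0)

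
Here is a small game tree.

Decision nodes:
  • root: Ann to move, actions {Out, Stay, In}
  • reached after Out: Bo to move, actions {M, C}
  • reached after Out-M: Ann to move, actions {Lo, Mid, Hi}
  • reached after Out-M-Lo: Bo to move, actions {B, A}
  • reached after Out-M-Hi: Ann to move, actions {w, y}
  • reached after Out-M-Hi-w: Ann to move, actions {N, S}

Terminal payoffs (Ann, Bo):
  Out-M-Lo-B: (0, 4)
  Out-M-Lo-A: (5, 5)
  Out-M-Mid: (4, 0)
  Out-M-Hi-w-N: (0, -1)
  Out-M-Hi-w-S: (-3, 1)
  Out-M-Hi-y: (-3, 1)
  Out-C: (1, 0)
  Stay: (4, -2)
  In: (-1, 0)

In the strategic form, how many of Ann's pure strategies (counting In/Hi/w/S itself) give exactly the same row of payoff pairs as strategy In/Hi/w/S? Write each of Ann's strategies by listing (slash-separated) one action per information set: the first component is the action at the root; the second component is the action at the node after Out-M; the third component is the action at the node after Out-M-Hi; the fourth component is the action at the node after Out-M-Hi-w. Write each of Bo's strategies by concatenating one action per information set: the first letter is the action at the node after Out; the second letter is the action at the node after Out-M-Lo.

12

Row for In/Hi/w/S (columns MB, MA, CB, CA): (-1,0) (-1,0) (-1,0) (-1,0).
Under In/Hi/w/S, Ann's choice at the node after Out-M and at the node after Out-M-Hi and at the node after Out-M-Hi-w can never be reached regardless of what Bo does, so varying those choices leaves every outcome unchanged.
Holding the reachable choices fixed and varying the unreachable ones freely already gives 3 × 2 × 2 = 12 equivalent strategies.
No other strategy reproduces this row, so those 12 are the full class: In/Lo/w/N, In/Lo/w/S, In/Lo/y/N, In/Lo/y/S, In/Mid/w/N, In/Mid/w/S, In/Mid/y/N, In/Mid/y/S, In/Hi/w/N, In/Hi/w/S, In/Hi/y/N, In/Hi/y/S.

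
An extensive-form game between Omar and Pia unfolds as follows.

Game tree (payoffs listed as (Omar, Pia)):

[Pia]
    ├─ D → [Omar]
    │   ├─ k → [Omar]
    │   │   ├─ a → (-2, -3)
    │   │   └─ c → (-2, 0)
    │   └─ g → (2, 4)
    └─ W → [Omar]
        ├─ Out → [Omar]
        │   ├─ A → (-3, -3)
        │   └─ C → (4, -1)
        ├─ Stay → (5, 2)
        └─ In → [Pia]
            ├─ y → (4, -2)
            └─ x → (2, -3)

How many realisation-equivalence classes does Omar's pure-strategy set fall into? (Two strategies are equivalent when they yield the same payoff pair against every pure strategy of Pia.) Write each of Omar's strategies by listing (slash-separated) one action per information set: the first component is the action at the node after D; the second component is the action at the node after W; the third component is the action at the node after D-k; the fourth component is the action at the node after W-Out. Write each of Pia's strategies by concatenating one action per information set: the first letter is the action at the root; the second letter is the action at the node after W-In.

12

Omar has 24 pure strategies: k/Out/a/A, k/Out/a/C, k/Out/c/A, k/Out/c/C, k/Stay/a/A, k/Stay/a/C, k/Stay/c/A, k/Stay/c/C, k/In/a/A, k/In/a/C, k/In/c/A, k/In/c/C, g/Out/a/A, g/Out/a/C, g/Out/c/A, g/Out/c/C, g/Stay/a/A, g/Stay/a/C, g/Stay/c/A, g/Stay/c/C, g/In/a/A, g/In/a/C, g/In/c/A, g/In/c/C. Columns: Dy, Dx, Wy, Wx.
{k/Out/a/A} → row (-2,-3) (-2,-3) (-3,-3) (-3,-3)
{k/Out/a/C} → row (-2,-3) (-2,-3) (4,-1) (4,-1)
{k/Out/c/A} → row (-2,0) (-2,0) (-3,-3) (-3,-3)
{k/Out/c/C} → row (-2,0) (-2,0) (4,-1) (4,-1)
{k/Stay/a/A, k/Stay/a/C} → row (-2,-3) (-2,-3) (5,2) (5,2)
{k/Stay/c/A, k/Stay/c/C} → row (-2,0) (-2,0) (5,2) (5,2)
{k/In/a/A, k/In/a/C} → row (-2,-3) (-2,-3) (4,-2) (2,-3)
{k/In/c/A, k/In/c/C} → row (-2,0) (-2,0) (4,-2) (2,-3)
{g/Out/a/A, g/Out/c/A} → row (2,4) (2,4) (-3,-3) (-3,-3)
{g/Out/a/C, g/Out/c/C} → row (2,4) (2,4) (4,-1) (4,-1)
{g/Stay/a/A, g/Stay/a/C, g/Stay/c/A, g/Stay/c/C} → row (2,4) (2,4) (5,2) (5,2)
{g/In/a/A, g/In/a/C, g/In/c/A, g/In/c/C} → row (2,4) (2,4) (4,-2) (2,-3)
That's 12 distinct rows out of 24 strategies.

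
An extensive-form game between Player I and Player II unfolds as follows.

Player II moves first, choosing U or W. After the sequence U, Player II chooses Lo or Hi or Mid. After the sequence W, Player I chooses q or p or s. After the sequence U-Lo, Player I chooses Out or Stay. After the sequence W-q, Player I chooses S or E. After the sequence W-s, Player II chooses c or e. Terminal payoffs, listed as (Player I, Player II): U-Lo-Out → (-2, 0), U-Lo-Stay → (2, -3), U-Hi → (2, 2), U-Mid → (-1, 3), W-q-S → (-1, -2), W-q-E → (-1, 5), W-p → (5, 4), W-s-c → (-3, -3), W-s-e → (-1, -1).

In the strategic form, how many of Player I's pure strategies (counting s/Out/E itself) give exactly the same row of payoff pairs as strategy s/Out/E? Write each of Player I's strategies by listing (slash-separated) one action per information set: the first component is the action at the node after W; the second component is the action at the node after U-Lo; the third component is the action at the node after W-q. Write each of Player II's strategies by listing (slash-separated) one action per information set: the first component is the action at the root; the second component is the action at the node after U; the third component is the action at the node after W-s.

2

Row for s/Out/E (columns U/Lo/c, U/Lo/e, U/Hi/c, U/Hi/e, U/Mid/c, U/Mid/e, W/Lo/c, W/Lo/e, W/Hi/c, W/Hi/e, W/Mid/c, W/Mid/e): (-2,0) (-2,0) (2,2) (2,2) (-1,3) (-1,3) (-3,-3) (-1,-1) (-3,-3) (-1,-1) (-3,-3) (-1,-1).
Under s/Out/E, Player I's choice at the node after W-q can never be reached regardless of what Player II does, so varying those choices leaves every outcome unchanged.
Holding the reachable choices fixed and varying the unreachable one freely already gives 2 equivalent strategies.
No other strategy reproduces this row, so those 2 are the full class: s/Out/S, s/Out/E.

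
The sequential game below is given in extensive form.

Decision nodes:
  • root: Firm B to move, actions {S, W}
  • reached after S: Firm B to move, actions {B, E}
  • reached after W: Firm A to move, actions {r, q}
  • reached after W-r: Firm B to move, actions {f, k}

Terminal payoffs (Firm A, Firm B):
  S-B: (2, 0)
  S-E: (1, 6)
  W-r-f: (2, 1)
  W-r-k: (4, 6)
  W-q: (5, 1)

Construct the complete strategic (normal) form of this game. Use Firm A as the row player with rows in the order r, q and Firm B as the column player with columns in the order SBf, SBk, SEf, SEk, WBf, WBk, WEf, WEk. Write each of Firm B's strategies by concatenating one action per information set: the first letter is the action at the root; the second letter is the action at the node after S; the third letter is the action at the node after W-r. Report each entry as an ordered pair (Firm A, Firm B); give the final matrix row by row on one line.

          SBf      SBk      SEf      SEk      WBf      WBk      WEf      WEk
   r    (2,0)    (2,0)    (1,6)    (1,6)    (2,1)    (4,6)    (2,1)    (4,6)
   q    (2,0)    (2,0)    (1,6)    (1,6)    (5,1)    (5,1)    (5,1)    (5,1)

r: (2,0) (2,0) (1,6) (1,6) (2,1) (4,6) (2,1) (4,6) | q: (2,0) (2,0) (1,6) (1,6) (5,1) (5,1) (5,1) (5,1)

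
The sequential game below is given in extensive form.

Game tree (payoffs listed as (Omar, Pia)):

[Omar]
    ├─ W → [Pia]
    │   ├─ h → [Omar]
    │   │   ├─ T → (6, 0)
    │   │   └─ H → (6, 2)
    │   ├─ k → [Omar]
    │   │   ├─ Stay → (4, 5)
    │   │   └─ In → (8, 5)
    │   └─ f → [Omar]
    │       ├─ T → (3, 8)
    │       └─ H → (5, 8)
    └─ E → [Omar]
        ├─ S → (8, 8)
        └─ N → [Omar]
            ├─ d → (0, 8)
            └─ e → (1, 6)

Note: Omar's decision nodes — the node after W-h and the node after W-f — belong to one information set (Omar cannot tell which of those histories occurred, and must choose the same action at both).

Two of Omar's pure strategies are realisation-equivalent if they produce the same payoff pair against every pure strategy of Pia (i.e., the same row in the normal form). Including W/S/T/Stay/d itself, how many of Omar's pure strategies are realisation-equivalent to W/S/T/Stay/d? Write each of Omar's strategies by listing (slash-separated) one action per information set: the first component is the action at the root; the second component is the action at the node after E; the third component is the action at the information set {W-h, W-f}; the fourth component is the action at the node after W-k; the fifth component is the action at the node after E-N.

Row for W/S/T/Stay/d (columns h, k, f): (6,0) (4,5) (3,8).
Under W/S/T/Stay/d, Omar's choice at the node after E and at the node after E-N can never be reached regardless of what Pia does, so varying those choices leaves every outcome unchanged.
Holding the reachable choices fixed and varying the unreachable ones freely already gives 2 × 2 = 4 equivalent strategies.
No other strategy reproduces this row, so those 4 are the full class: W/S/T/Stay/d, W/S/T/Stay/e, W/N/T/Stay/d, W/N/T/Stay/e.

4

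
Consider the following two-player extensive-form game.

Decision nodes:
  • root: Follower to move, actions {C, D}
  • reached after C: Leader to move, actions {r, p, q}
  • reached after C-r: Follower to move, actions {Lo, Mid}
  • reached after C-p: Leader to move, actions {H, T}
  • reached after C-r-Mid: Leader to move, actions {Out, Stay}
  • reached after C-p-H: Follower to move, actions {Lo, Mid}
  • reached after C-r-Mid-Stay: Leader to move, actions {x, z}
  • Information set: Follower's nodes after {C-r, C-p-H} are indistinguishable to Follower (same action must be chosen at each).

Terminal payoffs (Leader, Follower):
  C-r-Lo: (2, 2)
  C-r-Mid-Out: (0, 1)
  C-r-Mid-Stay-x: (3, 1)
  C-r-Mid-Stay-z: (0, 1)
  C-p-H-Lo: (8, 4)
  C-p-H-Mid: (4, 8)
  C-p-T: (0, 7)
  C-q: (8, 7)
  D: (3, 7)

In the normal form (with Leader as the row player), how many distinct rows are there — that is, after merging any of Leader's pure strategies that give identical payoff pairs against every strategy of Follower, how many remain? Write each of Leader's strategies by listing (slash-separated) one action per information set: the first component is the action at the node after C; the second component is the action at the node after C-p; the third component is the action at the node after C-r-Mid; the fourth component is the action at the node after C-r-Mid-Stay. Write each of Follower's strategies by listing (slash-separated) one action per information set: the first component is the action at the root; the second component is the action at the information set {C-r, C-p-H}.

5

Leader has 24 pure strategies: r/H/Out/x, r/H/Out/z, r/H/Stay/x, r/H/Stay/z, r/T/Out/x, r/T/Out/z, r/T/Stay/x, r/T/Stay/z, p/H/Out/x, p/H/Out/z, p/H/Stay/x, p/H/Stay/z, p/T/Out/x, p/T/Out/z, p/T/Stay/x, p/T/Stay/z, q/H/Out/x, q/H/Out/z, q/H/Stay/x, q/H/Stay/z, q/T/Out/x, q/T/Out/z, q/T/Stay/x, q/T/Stay/z. Columns: C/Lo, C/Mid, D/Lo, D/Mid.
{r/H/Out/x, r/H/Out/z, r/H/Stay/z, r/T/Out/x, r/T/Out/z, r/T/Stay/z} → row (2,2) (0,1) (3,7) (3,7)
{r/H/Stay/x, r/T/Stay/x} → row (2,2) (3,1) (3,7) (3,7)
{p/H/Out/x, p/H/Out/z, p/H/Stay/x, p/H/Stay/z} → row (8,4) (4,8) (3,7) (3,7)
{p/T/Out/x, p/T/Out/z, p/T/Stay/x, p/T/Stay/z} → row (0,7) (0,7) (3,7) (3,7)
{q/H/Out/x, q/H/Out/z, q/H/Stay/x, q/H/Stay/z, q/T/Out/x, q/T/Out/z, q/T/Stay/x, q/T/Stay/z} → row (8,7) (8,7) (3,7) (3,7)
That's 5 distinct rows out of 24 strategies.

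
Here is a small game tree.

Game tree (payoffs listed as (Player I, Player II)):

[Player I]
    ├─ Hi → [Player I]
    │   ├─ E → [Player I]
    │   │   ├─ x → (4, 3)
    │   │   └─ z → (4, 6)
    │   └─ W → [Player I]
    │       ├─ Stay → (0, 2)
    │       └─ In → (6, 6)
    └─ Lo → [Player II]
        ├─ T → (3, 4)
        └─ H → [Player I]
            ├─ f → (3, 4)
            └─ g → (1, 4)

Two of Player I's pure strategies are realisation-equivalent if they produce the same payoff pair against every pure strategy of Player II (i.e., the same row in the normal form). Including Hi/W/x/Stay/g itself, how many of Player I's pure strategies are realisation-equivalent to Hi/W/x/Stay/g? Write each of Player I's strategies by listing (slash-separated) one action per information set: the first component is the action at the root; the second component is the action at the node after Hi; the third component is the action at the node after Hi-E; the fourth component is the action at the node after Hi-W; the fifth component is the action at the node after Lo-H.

Row for Hi/W/x/Stay/g (columns T, H): (0,2) (0,2).
Under Hi/W/x/Stay/g, Player I's choice at the node after Hi-E and at the node after Lo-H can never be reached regardless of what Player II does, so varying those choices leaves every outcome unchanged.
Holding the reachable choices fixed and varying the unreachable ones freely already gives 2 × 2 = 4 equivalent strategies.
No other strategy reproduces this row, so those 4 are the full class: Hi/W/x/Stay/f, Hi/W/x/Stay/g, Hi/W/z/Stay/f, Hi/W/z/Stay/g.

4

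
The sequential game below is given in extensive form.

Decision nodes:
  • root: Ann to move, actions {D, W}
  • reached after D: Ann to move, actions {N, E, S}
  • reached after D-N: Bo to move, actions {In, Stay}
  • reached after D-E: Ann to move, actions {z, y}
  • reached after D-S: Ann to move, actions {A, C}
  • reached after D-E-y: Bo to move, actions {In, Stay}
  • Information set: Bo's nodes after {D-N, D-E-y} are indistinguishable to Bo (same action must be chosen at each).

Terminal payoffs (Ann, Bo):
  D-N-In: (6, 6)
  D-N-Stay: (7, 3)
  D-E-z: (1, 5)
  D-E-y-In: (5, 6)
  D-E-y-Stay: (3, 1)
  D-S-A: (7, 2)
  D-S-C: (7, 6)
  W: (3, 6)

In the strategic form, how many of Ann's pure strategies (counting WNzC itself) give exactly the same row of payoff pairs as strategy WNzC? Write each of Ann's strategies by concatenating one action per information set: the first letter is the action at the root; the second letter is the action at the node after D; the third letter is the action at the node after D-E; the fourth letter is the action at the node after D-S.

Row for WNzC (columns In, Stay): (3,6) (3,6).
Under WNzC, Ann's choice at the node after D and at the node after D-E and at the node after D-S can never be reached regardless of what Bo does, so varying those choices leaves every outcome unchanged.
Holding the reachable choices fixed and varying the unreachable ones freely already gives 3 × 2 × 2 = 12 equivalent strategies.
No other strategy reproduces this row, so those 12 are the full class: WNzA, WNzC, WNyA, WNyC, WEzA, WEzC, WEyA, WEyC, WSzA, WSzC, WSyA, WSyC.

12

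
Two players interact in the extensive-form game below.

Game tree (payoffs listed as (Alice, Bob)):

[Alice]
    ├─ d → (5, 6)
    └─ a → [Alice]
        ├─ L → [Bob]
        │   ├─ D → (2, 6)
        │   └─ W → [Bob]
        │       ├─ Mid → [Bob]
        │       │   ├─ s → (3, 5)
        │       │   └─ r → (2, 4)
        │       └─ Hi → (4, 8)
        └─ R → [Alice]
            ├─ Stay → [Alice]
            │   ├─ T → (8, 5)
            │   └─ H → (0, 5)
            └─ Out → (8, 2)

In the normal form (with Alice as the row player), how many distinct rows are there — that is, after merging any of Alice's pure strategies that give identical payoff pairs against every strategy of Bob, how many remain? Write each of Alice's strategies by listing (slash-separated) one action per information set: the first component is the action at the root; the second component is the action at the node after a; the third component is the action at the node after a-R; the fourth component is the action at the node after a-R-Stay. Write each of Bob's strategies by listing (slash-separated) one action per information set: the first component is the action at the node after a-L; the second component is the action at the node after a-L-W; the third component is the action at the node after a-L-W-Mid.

Alice has 16 pure strategies: d/L/Stay/T, d/L/Stay/H, d/L/Out/T, d/L/Out/H, d/R/Stay/T, d/R/Stay/H, d/R/Out/T, d/R/Out/H, a/L/Stay/T, a/L/Stay/H, a/L/Out/T, a/L/Out/H, a/R/Stay/T, a/R/Stay/H, a/R/Out/T, a/R/Out/H. Columns: D/Mid/s, D/Mid/r, D/Hi/s, D/Hi/r, W/Mid/s, W/Mid/r, W/Hi/s, W/Hi/r.
{d/L/Stay/T, d/L/Stay/H, d/L/Out/T, d/L/Out/H, d/R/Stay/T, d/R/Stay/H, d/R/Out/T, d/R/Out/H} → row (5,6) (5,6) (5,6) (5,6) (5,6) (5,6) (5,6) (5,6)
{a/L/Stay/T, a/L/Stay/H, a/L/Out/T, a/L/Out/H} → row (2,6) (2,6) (2,6) (2,6) (3,5) (2,4) (4,8) (4,8)
{a/R/Stay/T} → row (8,5) (8,5) (8,5) (8,5) (8,5) (8,5) (8,5) (8,5)
{a/R/Stay/H} → row (0,5) (0,5) (0,5) (0,5) (0,5) (0,5) (0,5) (0,5)
{a/R/Out/T, a/R/Out/H} → row (8,2) (8,2) (8,2) (8,2) (8,2) (8,2) (8,2) (8,2)
That's 5 distinct rows out of 16 strategies.

5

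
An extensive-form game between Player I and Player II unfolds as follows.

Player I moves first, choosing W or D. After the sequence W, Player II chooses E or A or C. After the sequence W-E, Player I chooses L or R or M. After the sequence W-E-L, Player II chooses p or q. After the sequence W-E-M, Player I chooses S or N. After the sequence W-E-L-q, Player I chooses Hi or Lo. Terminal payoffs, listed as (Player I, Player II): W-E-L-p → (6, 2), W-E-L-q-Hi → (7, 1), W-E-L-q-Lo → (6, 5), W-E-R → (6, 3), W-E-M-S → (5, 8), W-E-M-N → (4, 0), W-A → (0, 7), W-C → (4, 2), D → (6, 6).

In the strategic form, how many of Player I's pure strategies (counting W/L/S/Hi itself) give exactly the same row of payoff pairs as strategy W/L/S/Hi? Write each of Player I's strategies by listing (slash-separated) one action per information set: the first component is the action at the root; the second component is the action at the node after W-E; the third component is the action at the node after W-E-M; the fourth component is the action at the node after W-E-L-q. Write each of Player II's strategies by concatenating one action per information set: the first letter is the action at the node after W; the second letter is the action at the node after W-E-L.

2

Row for W/L/S/Hi (columns Ep, Eq, Ap, Aq, Cp, Cq): (6,2) (7,1) (0,7) (0,7) (4,2) (4,2).
Under W/L/S/Hi, Player I's choice at the node after W-E-M can never be reached regardless of what Player II does, so varying those choices leaves every outcome unchanged.
Holding the reachable choices fixed and varying the unreachable one freely already gives 2 equivalent strategies.
No other strategy reproduces this row, so those 2 are the full class: W/L/S/Hi, W/L/N/Hi.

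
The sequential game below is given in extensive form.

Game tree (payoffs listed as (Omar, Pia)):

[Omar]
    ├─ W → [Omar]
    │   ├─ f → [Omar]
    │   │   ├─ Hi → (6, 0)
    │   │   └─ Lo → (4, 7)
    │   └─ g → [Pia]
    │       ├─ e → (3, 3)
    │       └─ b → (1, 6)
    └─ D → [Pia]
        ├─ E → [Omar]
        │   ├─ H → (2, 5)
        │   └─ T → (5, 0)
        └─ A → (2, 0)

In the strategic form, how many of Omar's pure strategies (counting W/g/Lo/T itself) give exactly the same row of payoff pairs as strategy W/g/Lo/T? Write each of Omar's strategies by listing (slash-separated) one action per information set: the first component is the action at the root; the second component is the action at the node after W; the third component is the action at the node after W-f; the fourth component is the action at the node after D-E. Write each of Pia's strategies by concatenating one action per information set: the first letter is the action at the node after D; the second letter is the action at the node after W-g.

4

Row for W/g/Lo/T (columns Ee, Eb, Ae, Ab): (3,3) (1,6) (3,3) (1,6).
Under W/g/Lo/T, Omar's choice at the node after W-f and at the node after D-E can never be reached regardless of what Pia does, so varying those choices leaves every outcome unchanged.
Holding the reachable choices fixed and varying the unreachable ones freely already gives 2 × 2 = 4 equivalent strategies.
No other strategy reproduces this row, so those 4 are the full class: W/g/Hi/H, W/g/Hi/T, W/g/Lo/H, W/g/Lo/T.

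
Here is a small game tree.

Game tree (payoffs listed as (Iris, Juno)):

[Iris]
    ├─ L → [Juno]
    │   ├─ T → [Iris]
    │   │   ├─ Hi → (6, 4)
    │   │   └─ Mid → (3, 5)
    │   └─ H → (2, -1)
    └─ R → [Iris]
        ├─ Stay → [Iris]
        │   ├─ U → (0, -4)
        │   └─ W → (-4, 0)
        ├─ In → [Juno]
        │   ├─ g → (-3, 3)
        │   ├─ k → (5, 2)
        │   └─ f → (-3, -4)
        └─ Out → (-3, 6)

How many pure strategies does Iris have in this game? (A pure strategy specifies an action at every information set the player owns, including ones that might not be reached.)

Iris owns the root with actions {L, R} — two choices.
Iris owns the node after R with actions {Stay, In, Out} — three choices.
Iris owns the node after L-T with actions {Hi, Mid} — two choices.
Iris owns the node after R-Stay with actions {U, W} — two choices.
A pure strategy fixes one action at each information set independently, so the count is the product 2 × 3 × 2 × 2 = 24.
(For reference, Juno has 6 pure strategies, giving a 24×6 normal-form matrix.)

24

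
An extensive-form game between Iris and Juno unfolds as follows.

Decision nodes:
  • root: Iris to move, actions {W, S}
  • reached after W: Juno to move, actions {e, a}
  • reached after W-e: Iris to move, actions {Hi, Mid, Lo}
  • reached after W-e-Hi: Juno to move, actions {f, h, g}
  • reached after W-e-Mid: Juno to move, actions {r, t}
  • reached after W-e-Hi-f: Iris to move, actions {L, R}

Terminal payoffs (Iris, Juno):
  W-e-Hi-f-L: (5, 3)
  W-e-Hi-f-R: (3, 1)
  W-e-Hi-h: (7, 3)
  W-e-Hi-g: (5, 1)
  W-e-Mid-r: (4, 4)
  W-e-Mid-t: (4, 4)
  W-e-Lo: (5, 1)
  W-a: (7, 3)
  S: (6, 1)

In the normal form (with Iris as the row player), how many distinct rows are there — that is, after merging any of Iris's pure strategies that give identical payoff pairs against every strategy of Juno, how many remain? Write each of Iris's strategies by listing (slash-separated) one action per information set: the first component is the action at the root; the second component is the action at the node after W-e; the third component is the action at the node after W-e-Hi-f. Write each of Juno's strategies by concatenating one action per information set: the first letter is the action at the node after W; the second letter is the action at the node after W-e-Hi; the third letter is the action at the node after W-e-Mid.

Iris has 12 pure strategies: W/Hi/L, W/Hi/R, W/Mid/L, W/Mid/R, W/Lo/L, W/Lo/R, S/Hi/L, S/Hi/R, S/Mid/L, S/Mid/R, S/Lo/L, S/Lo/R. Columns: efr, eft, ehr, eht, egr, egt, afr, aft, ahr, aht, agr, agt.
{W/Hi/L} → row (5,3) (5,3) (7,3) (7,3) (5,1) (5,1) (7,3) (7,3) (7,3) (7,3) (7,3) (7,3)
{W/Hi/R} → row (3,1) (3,1) (7,3) (7,3) (5,1) (5,1) (7,3) (7,3) (7,3) (7,3) (7,3) (7,3)
{W/Mid/L, W/Mid/R} → row (4,4) (4,4) (4,4) (4,4) (4,4) (4,4) (7,3) (7,3) (7,3) (7,3) (7,3) (7,3)
{W/Lo/L, W/Lo/R} → row (5,1) (5,1) (5,1) (5,1) (5,1) (5,1) (7,3) (7,3) (7,3) (7,3) (7,3) (7,3)
{S/Hi/L, S/Hi/R, S/Mid/L, S/Mid/R, S/Lo/L, S/Lo/R} → row (6,1) (6,1) (6,1) (6,1) (6,1) (6,1) (6,1) (6,1) (6,1) (6,1) (6,1) (6,1)
That's 5 distinct rows out of 12 strategies.

5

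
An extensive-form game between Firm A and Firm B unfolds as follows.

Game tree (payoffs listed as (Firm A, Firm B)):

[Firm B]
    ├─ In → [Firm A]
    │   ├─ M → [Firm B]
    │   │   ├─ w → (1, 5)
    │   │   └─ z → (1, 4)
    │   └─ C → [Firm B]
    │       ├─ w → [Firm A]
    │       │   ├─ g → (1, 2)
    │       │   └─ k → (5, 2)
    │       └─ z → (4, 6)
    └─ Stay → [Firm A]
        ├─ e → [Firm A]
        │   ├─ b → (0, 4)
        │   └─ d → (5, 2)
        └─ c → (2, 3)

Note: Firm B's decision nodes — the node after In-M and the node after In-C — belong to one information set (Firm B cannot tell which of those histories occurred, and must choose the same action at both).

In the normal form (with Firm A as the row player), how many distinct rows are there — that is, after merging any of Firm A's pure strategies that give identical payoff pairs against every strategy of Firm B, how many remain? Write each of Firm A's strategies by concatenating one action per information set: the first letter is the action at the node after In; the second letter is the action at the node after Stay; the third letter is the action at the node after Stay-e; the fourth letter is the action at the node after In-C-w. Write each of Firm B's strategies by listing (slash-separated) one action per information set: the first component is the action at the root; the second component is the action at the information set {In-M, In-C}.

Firm A has 16 pure strategies: Mebg, Mebk, Medg, Medk, Mcbg, Mcbk, Mcdg, Mcdk, Cebg, Cebk, Cedg, Cedk, Ccbg, Ccbk, Ccdg, Ccdk. Columns: In/w, In/z, Stay/w, Stay/z.
{Mebg, Mebk} → row (1,5) (1,4) (0,4) (0,4)
{Medg, Medk} → row (1,5) (1,4) (5,2) (5,2)
{Mcbg, Mcbk, Mcdg, Mcdk} → row (1,5) (1,4) (2,3) (2,3)
{Cebg} → row (1,2) (4,6) (0,4) (0,4)
{Cebk} → row (5,2) (4,6) (0,4) (0,4)
{Cedg} → row (1,2) (4,6) (5,2) (5,2)
{Cedk} → row (5,2) (4,6) (5,2) (5,2)
{Ccbg, Ccdg} → row (1,2) (4,6) (2,3) (2,3)
{Ccbk, Ccdk} → row (5,2) (4,6) (2,3) (2,3)
That's 9 distinct rows out of 16 strategies.

9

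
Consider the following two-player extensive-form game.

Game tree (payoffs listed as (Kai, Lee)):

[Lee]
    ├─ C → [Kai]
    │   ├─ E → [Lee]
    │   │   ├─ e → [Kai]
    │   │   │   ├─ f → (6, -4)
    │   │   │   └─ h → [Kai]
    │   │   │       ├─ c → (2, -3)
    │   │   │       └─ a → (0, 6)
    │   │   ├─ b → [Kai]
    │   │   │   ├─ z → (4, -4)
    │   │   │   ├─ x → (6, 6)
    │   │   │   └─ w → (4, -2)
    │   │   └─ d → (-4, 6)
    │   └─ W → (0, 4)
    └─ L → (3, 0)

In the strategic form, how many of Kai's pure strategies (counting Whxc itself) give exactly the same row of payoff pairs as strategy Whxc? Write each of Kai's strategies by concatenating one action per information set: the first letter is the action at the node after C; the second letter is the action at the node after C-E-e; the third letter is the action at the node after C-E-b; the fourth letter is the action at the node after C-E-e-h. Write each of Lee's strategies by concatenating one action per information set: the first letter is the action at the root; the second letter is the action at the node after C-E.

12

Row for Whxc (columns Ce, Cb, Cd, Le, Lb, Ld): (0,4) (0,4) (0,4) (3,0) (3,0) (3,0).
Under Whxc, Kai's choice at the node after C-E-e and at the node after C-E-b and at the node after C-E-e-h can never be reached regardless of what Lee does, so varying those choices leaves every outcome unchanged.
Holding the reachable choices fixed and varying the unreachable ones freely already gives 2 × 3 × 2 = 12 equivalent strategies.
No other strategy reproduces this row, so those 12 are the full class: Wfzc, Wfza, Wfxc, Wfxa, Wfwc, Wfwa, Whzc, Whza, Whxc, Whxa, Whwc, Whwa.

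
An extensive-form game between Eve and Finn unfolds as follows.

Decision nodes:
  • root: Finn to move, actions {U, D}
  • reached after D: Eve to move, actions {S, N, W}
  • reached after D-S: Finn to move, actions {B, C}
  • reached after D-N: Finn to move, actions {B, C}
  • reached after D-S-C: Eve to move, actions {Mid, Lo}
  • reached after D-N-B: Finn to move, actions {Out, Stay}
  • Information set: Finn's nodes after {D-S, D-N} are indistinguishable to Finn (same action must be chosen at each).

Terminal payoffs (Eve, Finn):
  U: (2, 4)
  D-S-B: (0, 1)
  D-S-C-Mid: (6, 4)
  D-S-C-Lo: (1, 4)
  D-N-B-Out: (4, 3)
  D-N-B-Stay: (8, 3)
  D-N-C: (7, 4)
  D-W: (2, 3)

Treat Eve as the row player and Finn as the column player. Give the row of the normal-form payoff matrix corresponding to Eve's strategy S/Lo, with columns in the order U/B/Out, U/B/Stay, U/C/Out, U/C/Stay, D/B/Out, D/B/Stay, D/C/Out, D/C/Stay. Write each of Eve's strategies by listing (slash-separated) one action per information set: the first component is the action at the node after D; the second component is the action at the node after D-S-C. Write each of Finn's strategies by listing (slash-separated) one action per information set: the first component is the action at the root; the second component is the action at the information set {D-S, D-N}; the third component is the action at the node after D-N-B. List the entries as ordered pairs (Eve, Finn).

(2,4) (2,4) (2,4) (2,4) (0,1) (0,1) (1,4) (1,4)

vs U/B/Out: Finn plays U → (2, 4)
vs U/B/Stay: Finn plays U → (2, 4)
vs U/C/Out: Finn plays U → (2, 4)
vs U/C/Stay: Finn plays U → (2, 4)
vs D/B/Out: Finn plays D → Eve plays S at [D] → Finn plays B at [D-S] → (0, 1)
vs D/B/Stay: Finn plays D → Eve plays S at [D] → Finn plays B at [D-S] → (0, 1)
vs D/C/Out: Finn plays D → Eve plays S at [D] → Finn plays C at [D-S] → Eve plays Lo at [D-S-C] → (1, 4)
vs D/C/Stay: Finn plays D → Eve plays S at [D] → Finn plays C at [D-S] → Eve plays Lo at [D-S-C] → (1, 4)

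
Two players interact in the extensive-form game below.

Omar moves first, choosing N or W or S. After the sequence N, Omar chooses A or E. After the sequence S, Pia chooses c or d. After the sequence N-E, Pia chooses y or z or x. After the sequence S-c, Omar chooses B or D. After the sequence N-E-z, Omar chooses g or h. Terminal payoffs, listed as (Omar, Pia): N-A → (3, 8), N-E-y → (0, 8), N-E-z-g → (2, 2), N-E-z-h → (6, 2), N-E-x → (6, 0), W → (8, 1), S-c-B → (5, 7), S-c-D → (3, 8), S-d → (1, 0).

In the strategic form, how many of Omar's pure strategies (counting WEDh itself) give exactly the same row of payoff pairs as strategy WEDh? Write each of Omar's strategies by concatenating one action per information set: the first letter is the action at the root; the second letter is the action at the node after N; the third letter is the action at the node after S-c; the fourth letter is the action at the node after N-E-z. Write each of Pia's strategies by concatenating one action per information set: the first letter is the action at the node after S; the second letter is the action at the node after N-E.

Row for WEDh (columns cy, cz, cx, dy, dz, dx): (8,1) (8,1) (8,1) (8,1) (8,1) (8,1).
Under WEDh, Omar's choice at the node after N and at the node after S-c and at the node after N-E-z can never be reached regardless of what Pia does, so varying those choices leaves every outcome unchanged.
Holding the reachable choices fixed and varying the unreachable ones freely already gives 2 × 2 × 2 = 8 equivalent strategies.
No other strategy reproduces this row, so those 8 are the full class: WABg, WABh, WADg, WADh, WEBg, WEBh, WEDg, WEDh.

8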